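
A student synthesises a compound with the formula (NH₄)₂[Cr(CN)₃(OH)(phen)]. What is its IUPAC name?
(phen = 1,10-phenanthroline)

ammonium tricyanohydroxo(1,10-phenanthroline)chromate(II)

The 2 ammonium counter-ions carry a total charge of +2, so each complex ion is 2−.
Ligand charges: 3×cyano (-1 each), 1×1,10-phenanthroline (neutral), 1×hydroxo (-1 each); total -4. So Cr + (-4) = 2−, giving Cr = +2.
Ligands are named alphabetically: cyano before hydroxo before phenanthroline.
The complex ion is anionic, so chromium takes the -ate form chromate(II).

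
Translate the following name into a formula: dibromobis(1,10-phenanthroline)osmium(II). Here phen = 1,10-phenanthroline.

[OsBr2(phen)2]

Ligands: 2 1,10-phenanthroline (phen, neutral), 2 bromo (Br, -1). Ligand charge sum = -2.
With Os in oxidation state +2, the complex ion is [Os...].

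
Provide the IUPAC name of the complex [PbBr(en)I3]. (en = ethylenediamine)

There is no counter-ion, so the complex is neutral overall.
Ligand charges: 1×ethylenediamine (neutral), 1×bromo (-1 each), 3×iodo (-1 each); total -4. So Pb + (-4) = 0, giving Pb = +4.
Ligands are named alphabetically: bromo before ethylenediamine before iodo.

bromo(ethylenediamine)triiodolead(IV)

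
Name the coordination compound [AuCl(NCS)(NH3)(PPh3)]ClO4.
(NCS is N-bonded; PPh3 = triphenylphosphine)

The 1 perchlorate counter-ion carries a total charge of -1, so each complex ion is 1+.
Ligand charges: 1×ammine (neutral), 1×chloro (-1 each), 1×isothiocyanato (-1 each), 1×triphenylphosphine (neutral); total -2. So Au + (-2) = 1+, giving Au = +3.
Ligands are named alphabetically: ammine before chloro before isothiocyanato before triphenylphosphine.

amminechloroisothiocyanato(triphenylphosphine)gold(III) perchlorate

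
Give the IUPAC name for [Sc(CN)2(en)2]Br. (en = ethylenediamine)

The 1 bromide counter-ion carries a total charge of -1, so each complex ion is 1+.
Ligand charges: 2×ethylenediamine (neutral), 2×cyano (-1 each); total -2. So Sc + (-2) = 1+, giving Sc = +3.
Ligands are named alphabetically: cyano before ethylenediamine.

dicyanobis(ethylenediamine)scandium(III) bromide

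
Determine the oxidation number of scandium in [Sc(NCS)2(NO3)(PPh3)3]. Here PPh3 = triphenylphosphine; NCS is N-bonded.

No counter-ion: the bracketed complex is neutral.
Ligand charges: 1×NO3 = -1; 3×PPh3 neutral; 2×NCS = -2; sum -3.
Sc + (-3) = 0 ⇒ Sc is +3.

+3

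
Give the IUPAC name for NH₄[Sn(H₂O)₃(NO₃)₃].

ammonium triaquatrinitratostannate(II)

The 1 ammonium counter-ion carries a total charge of +1, so each complex ion is 1−.
Ligand charges: 3×nitrato (-1 each), 3×aqua (neutral); total -3. So Sn + (-3) = 1−, giving Sn = +2.
The complex ion is anionic, so tin takes the -ate form stannate(II).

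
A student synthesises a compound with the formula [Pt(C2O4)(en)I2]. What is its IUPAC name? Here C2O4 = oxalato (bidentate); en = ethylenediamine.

(ethylenediamine)diiodooxalatoplatinum(IV)

There is no counter-ion, so the complex is neutral overall.
Ligand charges: 1×oxalato (-2 each), 1×ethylenediamine (neutral), 2×iodo (-1 each); total -4. So Pt + (-4) = 0, giving Pt = +4.
Ligands are named alphabetically: ethylenediamine before iodo before oxalato.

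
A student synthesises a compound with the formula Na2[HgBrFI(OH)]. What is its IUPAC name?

The 2 sodium counter-ions carry a total charge of +2, so each complex ion is 2−.
Ligand charges: 1×bromo (-1 each), 1×hydroxo (-1 each), 1×iodo (-1 each), 1×fluoro (-1 each); total -4. So Hg + (-4) = 2−, giving Hg = +2.
Ligands are named alphabetically: bromo before fluoro before hydroxo before iodo.
The complex ion is anionic, so mercury takes the -ate form mercurate(II).

sodium bromofluorohydroxoiodomercurate(II)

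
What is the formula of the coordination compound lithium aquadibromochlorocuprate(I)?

Ligands: 2 bromo (Br, -1), 1 aqua (H2O, neutral), 1 chloro (Cl, -1). Ligand charge sum = -3.
With Cu in oxidation state +1, the complex ion is [Cu...]^2−.
Charge balance with lithium (+1) requires 1 complex ion per 2 lithium.

Li2[CuBr2Cl(H2O)]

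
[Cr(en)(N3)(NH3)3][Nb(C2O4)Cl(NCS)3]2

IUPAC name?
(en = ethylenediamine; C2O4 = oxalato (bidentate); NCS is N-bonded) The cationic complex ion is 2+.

Both ions are complex: the cation is named first with the plain metal name, the anion second with the -ate form; each ion's ligands are alphabetised independently.
The complex cation is given as 2+; its ligand charges sum to -1, so Cr = +3.
With 2 anions per cation, each anion must be 2/2 = 1−.
Anion: ligand charges sum to -6; for the ion to be 1−, Nb = +5.

triammineazido(ethylenediamine)chromium(III) chlorotriisothiocyanatooxalatoniobate(V)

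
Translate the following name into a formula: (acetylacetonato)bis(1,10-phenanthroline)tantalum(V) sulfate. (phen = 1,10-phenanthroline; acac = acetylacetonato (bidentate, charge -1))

Ligands: 2 1,10-phenanthroline (phen, neutral), 1 acetylacetonato (acac, -1). Ligand charge sum = -1.
Charge balance with sulfate (-2) requires 1 complex ion per 2 sulfate.

[Ta(acac)(phen)2](SO4)2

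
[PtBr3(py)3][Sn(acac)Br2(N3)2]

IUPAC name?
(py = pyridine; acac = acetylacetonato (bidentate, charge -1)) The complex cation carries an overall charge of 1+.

Both ions are complex: the cation is named first with the plain metal name, the anion second with the -ate form; each ion's ligands are alphabetised independently.
The complex cation is given as 1+; its ligand charges sum to -3, so Pt = +4.
A 1:1 salt means the anion carries the equal and opposite charge, 1−.
Anion: ligand charges sum to -5; for the ion to be 1−, Sn = +4.

tribromotris(pyridine)platinum(IV) (acetylacetonato)diazidodibromostannate(IV)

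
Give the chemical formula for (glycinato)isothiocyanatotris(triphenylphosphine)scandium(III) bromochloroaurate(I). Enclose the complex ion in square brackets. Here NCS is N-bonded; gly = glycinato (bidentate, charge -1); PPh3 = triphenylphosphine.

Cation [Sc…]: ligand charges -2, Sc(III) ⇒ ion charge 1+.
Anion [Au…]: ligand charges -2, Au(I) ⇒ ion charge 1−.
One 1+ cation balances one 1− anion.

[Sc(gly)(NCS)(PPh3)3][AuBrCl]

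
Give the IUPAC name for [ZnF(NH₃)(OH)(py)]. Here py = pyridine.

There is no counter-ion, so the complex is neutral overall.
Ligand charges: 1×pyridine (neutral), 1×fluoro (-1 each), 1×ammine (neutral), 1×hydroxo (-1 each); total -2. So Zn + (-2) = 0, giving Zn = +2.
Ligands are named alphabetically: ammine before fluoro before hydroxo before pyridine.

amminefluorohydroxo(pyridine)zinc(II)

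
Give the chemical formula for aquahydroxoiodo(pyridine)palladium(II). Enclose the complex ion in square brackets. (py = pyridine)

Ligands: 1 iodo (I, -1), 1 aqua (H2O, neutral), 1 pyridine (py, neutral), 1 hydroxo (OH, -1). Ligand charge sum = -2.
With Pd in oxidation state +2, the complex ion is [Pd...].

[Pd(H2O)I(OH)(py)]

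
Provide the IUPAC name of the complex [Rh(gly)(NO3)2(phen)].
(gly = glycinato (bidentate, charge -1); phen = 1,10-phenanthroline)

There is no counter-ion, so the complex is neutral overall.
Ligand charges: 1×glycinato (-1 each), 2×nitrato (-1 each), 1×1,10-phenanthroline (neutral); total -3. So Rh + (-3) = 0, giving Rh = +3.
Ligands are named alphabetically: glycinato before nitrato before phenanthroline.

(glycinato)dinitrato(1,10-phenanthroline)rhodium(III)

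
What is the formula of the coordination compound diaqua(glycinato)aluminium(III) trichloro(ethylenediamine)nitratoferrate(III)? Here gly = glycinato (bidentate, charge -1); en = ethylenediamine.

[Al(gly)(H2O)2][FeCl3(en)(NO3)]2

Cation [Al…]: ligand charges -1, Al(III) ⇒ ion charge 2+.
Anion [Fe…]: ligand charges -4, Fe(III) ⇒ ion charge 1−.
One 2+ cation requires 2 of the 1− anion.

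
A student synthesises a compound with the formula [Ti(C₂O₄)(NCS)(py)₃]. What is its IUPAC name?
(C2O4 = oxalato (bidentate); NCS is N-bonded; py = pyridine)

There is no counter-ion, so the complex is neutral overall.
Ligand charges: 1×oxalato (-2 each), 1×isothiocyanato (-1 each), 3×pyridine (neutral); total -3. So Ti + (-3) = 0, giving Ti = +3.
Ligands are named alphabetically: isothiocyanato before oxalato before pyridine.

isothiocyanatooxalatotris(pyridine)titanium(III)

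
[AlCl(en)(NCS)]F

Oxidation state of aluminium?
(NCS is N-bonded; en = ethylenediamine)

+3

1 fluoride outside the brackets (-1 each) → the complex ion is 1+.
Ligand charges: 1×Cl = -1; 1×NCS = -1; 1×en neutral; sum -2.
Al + (-2) = 1+ ⇒ Al is +3.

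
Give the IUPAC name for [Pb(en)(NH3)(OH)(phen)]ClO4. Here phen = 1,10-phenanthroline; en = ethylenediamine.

The 1 perchlorate counter-ion carries a total charge of -1, so each complex ion is 1+.
Ligand charges: 1×1,10-phenanthroline (neutral), 1×hydroxo (-1 each), 1×ammine (neutral), 1×ethylenediamine (neutral); total -1. So Pb + (-1) = 1+, giving Pb = +2.
Ligands are named alphabetically: ammine before ethylenediamine before hydroxo before phenanthroline.

ammine(ethylenediamine)hydroxo(1,10-phenanthroline)lead(II) perchlorate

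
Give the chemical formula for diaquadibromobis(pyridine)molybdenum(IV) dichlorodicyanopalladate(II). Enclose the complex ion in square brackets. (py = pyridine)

Cation [Mo…]: ligand charges -2, Mo(IV) ⇒ ion charge 2+.
Anion [Pd…]: ligand charges -4, Pd(II) ⇒ ion charge 2−.
One 2+ cation balances one 2− anion.

[MoBr2(H2O)2(py)2][PdCl2(CN)2]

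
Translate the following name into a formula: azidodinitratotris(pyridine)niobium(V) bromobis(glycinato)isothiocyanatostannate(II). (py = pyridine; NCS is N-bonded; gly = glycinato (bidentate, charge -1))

Cation [Nb…]: ligand charges -3, Nb(V) ⇒ ion charge 2+.
Anion [Sn…]: ligand charges -4, Sn(II) ⇒ ion charge 2−.

[Nb(N3)(NO3)2(py)3][SnBr(gly)2(NCS)]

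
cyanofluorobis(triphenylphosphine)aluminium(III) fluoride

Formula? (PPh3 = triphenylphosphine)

Ligands: 2 triphenylphosphine (PPh3, neutral), 1 cyano (CN, -1), 1 fluoro (F, -1). Ligand charge sum = -2.
Charge balance with fluoride (-1) requires 1 complex ion per 1 fluoride.

[Al(CN)F(PPh3)2]F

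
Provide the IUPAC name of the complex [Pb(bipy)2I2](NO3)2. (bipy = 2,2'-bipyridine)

The 2 nitrate counter-ions carry a total charge of -2, so each complex ion is 2+.
Ligand charges: 2×2,2'-bipyridine (neutral), 2×iodo (-1 each); total -2. So Pb + (-2) = 2+, giving Pb = +4.
Ligands are named alphabetically: bipyridine before iodo.

bis(2,2'-bipyridine)diiodolead(IV) nitrate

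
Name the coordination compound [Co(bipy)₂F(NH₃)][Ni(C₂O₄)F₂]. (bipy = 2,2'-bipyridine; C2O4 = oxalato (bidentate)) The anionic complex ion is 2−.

The complex anion is given as 2−; its ligand charges sum to -4, so Ni = +2.
A 1:1 salt means the cation carries the equal and opposite charge, 2+.
Cation: ligand charges sum to -1; for the ion to be 2+, Co = +3.

amminebis(2,2'-bipyridine)fluorocobalt(III) difluorooxalatonickelate(II)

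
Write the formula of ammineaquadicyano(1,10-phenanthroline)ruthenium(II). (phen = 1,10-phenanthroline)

Ligands: 2 cyano (CN, -1), 1 aqua (H2O, neutral), 1 ammine (NH3, neutral), 1 1,10-phenanthroline (phen, neutral). Ligand charge sum = -2.
With Ru in oxidation state +2, the complex ion is [Ru...].

[Ru(CN)2(H2O)(NH3)(phen)]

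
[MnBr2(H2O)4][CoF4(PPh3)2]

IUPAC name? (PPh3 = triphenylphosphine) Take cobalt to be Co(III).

tetraaquadibromomanganese(III) tetrafluorobis(triphenylphosphine)cobaltate(III)

Co is given as +3; the anion's ligand charges sum to -4, so the complex anion is 1−.
A 1:1 salt means the cation carries the equal and opposite charge, 1+.
Cation: ligand charges sum to -2; for the ion to be 1+, Mn = +3.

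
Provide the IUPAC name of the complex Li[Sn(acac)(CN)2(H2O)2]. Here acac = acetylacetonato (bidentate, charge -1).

lithium (acetylacetonato)diaquadicyanostannate(II)

The 1 lithium counter-ion carries a total charge of +1, so each complex ion is 1−.
Ligand charges: 2×cyano (-1 each), 1×acetylacetonato (-1 each), 2×aqua (neutral); total -3. So Sn + (-3) = 1−, giving Sn = +2.
Ligands are named alphabetically: acetylacetonato before aqua before cyano.
The complex ion is anionic, so tin takes the -ate form stannate(II).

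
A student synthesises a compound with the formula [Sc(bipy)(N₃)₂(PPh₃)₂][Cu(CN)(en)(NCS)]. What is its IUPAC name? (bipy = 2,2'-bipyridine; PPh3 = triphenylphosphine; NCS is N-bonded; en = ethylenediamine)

diazido(2,2'-bipyridine)bis(triphenylphosphine)scandium(III) cyano(ethylenediamine)isothiocyanatocuprate(I)

Scandium is always +3 in its complexes; the cation's ligand charges sum to -2, so the complex cation is 1+.
A 1:1 salt means the anion carries the equal and opposite charge, 1−.
Anion: ligand charges sum to -2; for the ion to be 1−, Cu = +1.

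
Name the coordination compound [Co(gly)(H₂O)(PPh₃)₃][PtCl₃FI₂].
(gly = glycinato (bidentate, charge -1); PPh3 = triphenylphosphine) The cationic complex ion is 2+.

aqua(glycinato)tris(triphenylphosphine)cobalt(III) trichlorofluorodiiodoplatinate(IV)

Both ions are complex: the cation is named first with the plain metal name, the anion second with the -ate form; each ion's ligands are alphabetised independently.
The complex cation is given as 2+; its ligand charges sum to -1, so Co = +3.
A 1:1 salt means the anion carries the equal and opposite charge, 2−.
Anion: ligand charges sum to -6; for the ion to be 2−, Pt = +4.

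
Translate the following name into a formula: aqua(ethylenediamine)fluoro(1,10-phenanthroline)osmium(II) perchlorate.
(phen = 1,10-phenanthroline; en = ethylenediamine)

Ligands: 1 1,10-phenanthroline (phen, neutral), 1 fluoro (F, -1), 1 aqua (H2O, neutral), 1 ethylenediamine (en, neutral). Ligand charge sum = -1.
With Os in oxidation state +2, the complex ion is [Os...]^1+.
Charge balance with perchlorate (-1) requires 1 complex ion per 1 perchlorate.

[Os(en)F(H2O)(phen)]ClO4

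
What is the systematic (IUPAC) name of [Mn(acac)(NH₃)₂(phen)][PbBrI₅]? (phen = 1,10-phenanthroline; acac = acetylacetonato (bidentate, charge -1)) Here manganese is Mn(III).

(acetylacetonato)diammine(1,10-phenanthroline)manganese(III) bromopentaiodoplumbate(IV)

Both ions are complex: the cation is named first with the plain metal name, the anion second with the -ate form; each ion's ligands are alphabetised independently.
Mn is given as +3; the cation's ligand charges sum to -1, so the complex cation is 2+.
A 1:1 salt means the anion carries the equal and opposite charge, 2−.
Anion: ligand charges sum to -6; for the ion to be 2−, Pb = +4.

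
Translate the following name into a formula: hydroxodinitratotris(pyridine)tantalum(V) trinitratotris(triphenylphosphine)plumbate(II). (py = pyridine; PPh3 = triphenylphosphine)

Cation [Ta…]: ligand charges -3, Ta(V) ⇒ ion charge 2+.
Anion [Pb…]: ligand charges -3, Pb(II) ⇒ ion charge 1−.
One 2+ cation requires 2 of the 1− anion.

[Ta(NO3)2(OH)(py)3][Pb(NO3)3(PPh3)3]2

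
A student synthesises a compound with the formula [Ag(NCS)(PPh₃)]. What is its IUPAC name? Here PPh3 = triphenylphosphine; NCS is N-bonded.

isothiocyanato(triphenylphosphine)silver(I)

There is no counter-ion, so the complex is neutral overall.
Ligand charges: 1×triphenylphosphine (neutral), 1×isothiocyanato (-1 each); total -1. So Ag + (-1) = 0, giving Ag = +1.
Ligands are named alphabetically: isothiocyanato before triphenylphosphine.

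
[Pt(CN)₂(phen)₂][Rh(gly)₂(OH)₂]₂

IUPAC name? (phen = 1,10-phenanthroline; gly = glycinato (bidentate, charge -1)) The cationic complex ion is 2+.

The complex cation is given as 2+; its ligand charges sum to -2, so Pt = +4.
With 2 anions per cation, each anion must be 2/2 = 1−.
Anion: ligand charges sum to -4; for the ion to be 1−, Rh = +3.

dicyanobis(1,10-phenanthroline)platinum(IV) bis(glycinato)dihydroxorhodate(III)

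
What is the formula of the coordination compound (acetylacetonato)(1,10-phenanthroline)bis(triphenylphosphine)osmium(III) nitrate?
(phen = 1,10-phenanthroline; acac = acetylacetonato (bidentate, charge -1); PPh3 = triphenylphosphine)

Ligands: 1 1,10-phenanthroline (phen, neutral), 1 acetylacetonato (acac, -1), 2 triphenylphosphine (PPh3, neutral). Ligand charge sum = -1.
With Os in oxidation state +3, the complex ion is [Os...]^2+.
Charge balance with nitrate (-1) requires 1 complex ion per 2 nitrate.

[Os(acac)(phen)(PPh3)2](NO3)2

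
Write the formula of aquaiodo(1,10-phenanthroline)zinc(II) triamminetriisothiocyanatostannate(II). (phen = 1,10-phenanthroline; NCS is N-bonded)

Cation [Zn…]: ligand charges -1, Zn(II) ⇒ ion charge 1+.
Anion [Sn…]: ligand charges -3, Sn(II) ⇒ ion charge 1−.

[Zn(H2O)I(phen)][Sn(NCS)3(NH3)3]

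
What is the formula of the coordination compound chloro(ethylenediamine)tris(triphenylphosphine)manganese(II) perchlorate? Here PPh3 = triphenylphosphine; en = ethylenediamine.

Ligands: 3 triphenylphosphine (PPh3, neutral), 1 ethylenediamine (en, neutral), 1 chloro (Cl, -1). Ligand charge sum = -1.
Charge balance with perchlorate (-1) requires 1 complex ion per 1 perchlorate.

[MnCl(en)(PPh3)3]ClO4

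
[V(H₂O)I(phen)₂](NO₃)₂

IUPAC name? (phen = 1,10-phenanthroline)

The 2 nitrate counter-ions carry a total charge of -2, so each complex ion is 2+.
Ligand charges: 1×aqua (neutral), 2×1,10-phenanthroline (neutral), 1×iodo (-1 each); total -1. So V + (-1) = 2+, giving V = +3.
Ligands are named alphabetically: aqua before iodo before phenanthroline.

aquaiodobis(1,10-phenanthroline)vanadium(III) nitrate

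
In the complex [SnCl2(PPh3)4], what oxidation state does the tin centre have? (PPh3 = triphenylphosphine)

+2

No counter-ion: the bracketed complex is neutral.
Ligand charges: 2×Cl = -2; 4×PPh3 neutral; sum -2.
Sn + (-2) = 0 ⇒ Sn is +2.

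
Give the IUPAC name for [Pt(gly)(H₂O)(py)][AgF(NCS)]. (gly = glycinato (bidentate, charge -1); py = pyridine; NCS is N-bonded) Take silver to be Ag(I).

Ag is given as +1; the anion's ligand charges sum to -2, so the complex anion is 1−.
A 1:1 salt means the cation carries the equal and opposite charge, 1+.
Cation: ligand charges sum to -1; for the ion to be 1+, Pt = +2.

aqua(glycinato)(pyridine)platinum(II) fluoroisothiocyanatoargentate(I)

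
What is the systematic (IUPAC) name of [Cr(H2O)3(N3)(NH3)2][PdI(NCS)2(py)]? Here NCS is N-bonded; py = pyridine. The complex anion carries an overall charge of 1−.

Both ions are complex: the cation is named first with the plain metal name, the anion second with the -ate form; each ion's ligands are alphabetised independently.
The complex anion is given as 1−; its ligand charges sum to -3, so Pd = +2.
A 1:1 salt means the cation carries the equal and opposite charge, 1+.
Cation: ligand charges sum to -1; for the ion to be 1+, Cr = +2.

diamminetriaquaazidochromium(II) iododiisothiocyanato(pyridine)palladate(II)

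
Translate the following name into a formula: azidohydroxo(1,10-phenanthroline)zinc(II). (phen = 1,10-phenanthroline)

[Zn(N3)(OH)(phen)]

Ligands: 1 azido (N3, -1), 1 1,10-phenanthroline (phen, neutral), 1 hydroxo (OH, -1). Ligand charge sum = -2.
With Zn in oxidation state +2, the complex ion is [Zn...].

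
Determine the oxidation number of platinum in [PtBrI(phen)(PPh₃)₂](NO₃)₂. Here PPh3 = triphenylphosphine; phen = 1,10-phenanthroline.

+4

2 nitrate outside the brackets (-1 each) → the complex ion is 2+.
Ligand charges: 2×PPh3 neutral; 1×Br = -1; 1×I = -1; 1×phen neutral; sum -2.
Pt + (-2) = 2+ ⇒ Pt is +4.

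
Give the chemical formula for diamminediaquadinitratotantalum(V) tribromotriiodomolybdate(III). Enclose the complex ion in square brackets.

[Ta(H2O)2(NH3)2(NO3)2][MoBr3I3]

Cation [Ta…]: ligand charges -2, Ta(V) ⇒ ion charge 3+.
Anion [Mo…]: ligand charges -6, Mo(III) ⇒ ion charge 3−.
One 3+ cation balances one 3− anion.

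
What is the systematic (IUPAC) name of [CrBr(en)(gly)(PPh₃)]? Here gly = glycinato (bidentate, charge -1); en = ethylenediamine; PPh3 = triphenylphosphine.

bromo(ethylenediamine)(glycinato)(triphenylphosphine)chromium(II)

There is no counter-ion, so the complex is neutral overall.
Ligand charges: 1×bromo (-1 each), 1×glycinato (-1 each), 1×ethylenediamine (neutral), 1×triphenylphosphine (neutral); total -2. So Cr + (-2) = 0, giving Cr = +2.
Ligands are named alphabetically: bromo before ethylenediamine before glycinato before triphenylphosphine.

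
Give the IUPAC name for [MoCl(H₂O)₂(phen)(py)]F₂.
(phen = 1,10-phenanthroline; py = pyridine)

diaquachloro(1,10-phenanthroline)(pyridine)molybdenum(III) fluoride

The 2 fluoride counter-ions carry a total charge of -2, so each complex ion is 2+.
Ligand charges: 2×aqua (neutral), 1×1,10-phenanthroline (neutral), 1×pyridine (neutral), 1×chloro (-1 each); total -1. So Mo + (-1) = 2+, giving Mo = +3.
Ligands are named alphabetically: aqua before chloro before phenanthroline before pyridine.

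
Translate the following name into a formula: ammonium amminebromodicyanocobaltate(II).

NH4[CoBr(CN)2(NH3)]

Ligands: 1 ammine (NH3, neutral), 2 cyano (CN, -1), 1 bromo (Br, -1). Ligand charge sum = -3.
With Co in oxidation state +2, the complex ion is [Co...]^1−.
Charge balance with ammonium (+1) requires 1 complex ion per 1 ammonium.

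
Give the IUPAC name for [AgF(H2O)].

There is no counter-ion, so the complex is neutral overall.
Ligand charges: 1×aqua (neutral), 1×fluoro (-1 each); total -1. So Ag + (-1) = 0, giving Ag = +1.
Ligands are named alphabetically: aqua before fluoro.

aquafluorosilver(I)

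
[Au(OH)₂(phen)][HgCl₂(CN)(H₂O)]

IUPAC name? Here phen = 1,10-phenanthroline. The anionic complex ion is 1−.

The complex anion is given as 1−; its ligand charges sum to -3, so Hg = +2.
A 1:1 salt means the cation carries the equal and opposite charge, 1+.
Cation: ligand charges sum to -2; for the ion to be 1+, Au = +3.

dihydroxo(1,10-phenanthroline)gold(III) aquadichlorocyanomercurate(II)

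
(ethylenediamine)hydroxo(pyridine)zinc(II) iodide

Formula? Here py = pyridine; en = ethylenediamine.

[Zn(en)(OH)(py)]I

Ligands: 1 pyridine (py, neutral), 1 ethylenediamine (en, neutral), 1 hydroxo (OH, -1). Ligand charge sum = -1.
Charge balance with iodide (-1) requires 1 complex ion per 1 iodide.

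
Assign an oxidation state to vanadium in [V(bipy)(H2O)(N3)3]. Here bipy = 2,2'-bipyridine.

No counter-ion: the bracketed complex is neutral.
Ligand charges: 1×bipy neutral; 3×N3 = -3; 1×H2O neutral; sum -3.
V + (-3) = 0 ⇒ V is +3.

+3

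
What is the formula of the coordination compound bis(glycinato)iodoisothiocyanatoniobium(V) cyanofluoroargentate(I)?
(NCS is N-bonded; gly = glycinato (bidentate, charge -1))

[Nb(gly)2I(NCS)][Ag(CN)F]

Cation [Nb…]: ligand charges -4, Nb(V) ⇒ ion charge 1+.
Anion [Ag…]: ligand charges -2, Ag(I) ⇒ ion charge 1−.
One 1+ cation balances one 1− anion.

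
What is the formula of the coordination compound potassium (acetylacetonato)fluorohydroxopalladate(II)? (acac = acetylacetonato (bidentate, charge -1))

K[Pd(acac)F(OH)]

Ligands: 1 acetylacetonato (acac, -1), 1 fluoro (F, -1), 1 hydroxo (OH, -1). Ligand charge sum = -3.
Charge balance with potassium (+1) requires 1 complex ion per 1 potassium.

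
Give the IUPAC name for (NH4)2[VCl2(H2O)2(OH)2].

The 2 ammonium counter-ions carry a total charge of +2, so each complex ion is 2−.
Ligand charges: 2×hydroxo (-1 each), 2×aqua (neutral), 2×chloro (-1 each); total -4. So V + (-4) = 2−, giving V = +2.
The complex ion is anionic, so vanadium takes the -ate form vanadate(II).

ammonium diaquadichlorodihydroxovanadate(II)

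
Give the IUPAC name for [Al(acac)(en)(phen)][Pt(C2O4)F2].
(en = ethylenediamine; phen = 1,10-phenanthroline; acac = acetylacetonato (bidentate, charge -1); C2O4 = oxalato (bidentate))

Aluminium is always +3 in its complexes; the cation's ligand charges sum to -1, so the complex cation is 2+.
A 1:1 salt means the anion carries the equal and opposite charge, 2−.
Anion: ligand charges sum to -4; for the ion to be 2−, Pt = +2.

(acetylacetonato)(ethylenediamine)(1,10-phenanthroline)aluminium(III) difluorooxalatoplatinate(II)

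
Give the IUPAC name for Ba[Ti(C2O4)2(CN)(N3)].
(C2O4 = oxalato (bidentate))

The 1 barium counter-ion carries a total charge of +2, so each complex ion is 2−.
Ligand charges: 1×cyano (-1 each), 2×oxalato (-2 each), 1×azido (-1 each); total -6. So Ti + (-6) = 2−, giving Ti = +4.
Ligands are named alphabetically: azido before cyano before oxalato.
The complex ion is anionic, so titanium takes the -ate form titanate(IV).

barium azidocyanodioxalatotitanate(IV)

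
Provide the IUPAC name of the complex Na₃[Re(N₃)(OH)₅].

The 3 sodium counter-ions carry a total charge of +3, so each complex ion is 3−.
Ligand charges: 5×hydroxo (-1 each), 1×azido (-1 each); total -6. So Re + (-6) = 3−, giving Re = +3.
The complex ion is anionic, so rhenium takes the -ate form rhenate(III).

sodium azidopentahydroxorhenate(III)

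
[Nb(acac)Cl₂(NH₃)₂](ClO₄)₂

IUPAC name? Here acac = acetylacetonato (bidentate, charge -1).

(acetylacetonato)diamminedichloroniobium(V) perchlorate

The 2 perchlorate counter-ions carry a total charge of -2, so each complex ion is 2+.
Ligand charges: 2×chloro (-1 each), 2×ammine (neutral), 1×acetylacetonato (-1 each); total -3. So Nb + (-3) = 2+, giving Nb = +5.
Ligands are named alphabetically: acetylacetonato before ammine before chloro.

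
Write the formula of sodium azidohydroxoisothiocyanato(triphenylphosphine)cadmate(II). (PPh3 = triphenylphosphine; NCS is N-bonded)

Na[Cd(N3)(NCS)(OH)(PPh3)]

Ligands: 1 triphenylphosphine (PPh3, neutral), 1 azido (N3, -1), 1 hydroxo (OH, -1), 1 isothiocyanato (NCS, -1). Ligand charge sum = -3.
With Cd in oxidation state +2, the complex ion is [Cd...]^1−.
Charge balance with sodium (+1) requires 1 complex ion per 1 sodium.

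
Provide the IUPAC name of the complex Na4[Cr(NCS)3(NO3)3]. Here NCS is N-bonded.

sodium triisothiocyanatotrinitratochromate(II)

The 4 sodium counter-ions carry a total charge of +4, so each complex ion is 4−.
Ligand charges: 3×nitrato (-1 each), 3×isothiocyanato (-1 each); total -6. So Cr + (-6) = 4−, giving Cr = +2.
The complex ion is anionic, so chromium takes the -ate form chromate(II).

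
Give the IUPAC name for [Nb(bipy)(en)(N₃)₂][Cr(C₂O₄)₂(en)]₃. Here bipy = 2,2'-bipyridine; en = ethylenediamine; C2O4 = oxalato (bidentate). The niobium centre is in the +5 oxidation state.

diazido(2,2'-bipyridine)(ethylenediamine)niobium(V) (ethylenediamine)dioxalatochromate(III)

Both ions are complex: the cation is named first with the plain metal name, the anion second with the -ate form; each ion's ligands are alphabetised independently.
Nb is given as +5; the cation's ligand charges sum to -2, so the complex cation is 3+.
With 3 anions per cation, each anion must be 3/3 = 1−.
Anion: ligand charges sum to -4; for the ion to be 1−, Cr = +3.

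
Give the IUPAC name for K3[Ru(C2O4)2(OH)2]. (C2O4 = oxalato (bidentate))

potassium dihydroxodioxalatoruthenate(III)

The 3 potassium counter-ions carry a total charge of +3, so each complex ion is 3−.
Ligand charges: 2×hydroxo (-1 each), 2×oxalato (-2 each); total -6. So Ru + (-6) = 3−, giving Ru = +3.
Ligands are named alphabetically: hydroxo before oxalato.
The complex ion is anionic, so ruthenium takes the -ate form ruthenate(III).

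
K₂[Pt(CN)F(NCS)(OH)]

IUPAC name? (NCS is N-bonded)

The 2 potassium counter-ions carry a total charge of +2, so each complex ion is 2−.
Ligand charges: 1×isothiocyanato (-1 each), 1×fluoro (-1 each), 1×hydroxo (-1 each), 1×cyano (-1 each); total -4. So Pt + (-4) = 2−, giving Pt = +2.
Ligands are named alphabetically: cyano before fluoro before hydroxo before isothiocyanato.
The complex ion is anionic, so platinum takes the -ate form platinate(II).

potassium cyanofluorohydroxoisothiocyanatoplatinate(II)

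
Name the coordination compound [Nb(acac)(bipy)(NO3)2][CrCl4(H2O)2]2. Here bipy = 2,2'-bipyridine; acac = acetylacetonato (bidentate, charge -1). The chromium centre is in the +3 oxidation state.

Both ions are complex: the cation is named first with the plain metal name, the anion second with the -ate form; each ion's ligands are alphabetised independently.
Cr is given as +3; the anion's ligand charges sum to -4, so the complex anion is 1−.
With 2 anions per cation, the cation must be 2×1 = 2+.
Cation: ligand charges sum to -3; for the ion to be 2+, Nb = +5.

(acetylacetonato)(2,2'-bipyridine)dinitratoniobium(V) diaquatetrachlorochromate(III)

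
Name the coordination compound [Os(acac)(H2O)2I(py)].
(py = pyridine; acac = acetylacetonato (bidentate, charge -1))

There is no counter-ion, so the complex is neutral overall.
Ligand charges: 2×aqua (neutral), 1×pyridine (neutral), 1×acetylacetonato (-1 each), 1×iodo (-1 each); total -2. So Os + (-2) = 0, giving Os = +2.
Ligands are named alphabetically: acetylacetonato before aqua before iodo before pyridine.

(acetylacetonato)diaquaiodo(pyridine)osmium(II)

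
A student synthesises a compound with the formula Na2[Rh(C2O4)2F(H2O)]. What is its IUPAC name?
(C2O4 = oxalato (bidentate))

sodium aquafluorodioxalatorhodate(III)

The 2 sodium counter-ions carry a total charge of +2, so each complex ion is 2−.
Ligand charges: 1×aqua (neutral), 1×fluoro (-1 each), 2×oxalato (-2 each); total -5. So Rh + (-5) = 2−, giving Rh = +3.
Ligands are named alphabetically: aqua before fluoro before oxalato.
The complex ion is anionic, so rhodium takes the -ate form rhodate(III).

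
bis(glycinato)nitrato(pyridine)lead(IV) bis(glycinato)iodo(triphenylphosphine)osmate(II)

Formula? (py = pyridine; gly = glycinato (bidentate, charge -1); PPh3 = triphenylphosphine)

Cation [Pb…]: ligand charges -3, Pb(IV) ⇒ ion charge 1+.
Anion [Os…]: ligand charges -3, Os(II) ⇒ ion charge 1−.
One 1+ cation balances one 1− anion.

[Pb(gly)2(NO3)(py)][Os(gly)2I(PPh3)]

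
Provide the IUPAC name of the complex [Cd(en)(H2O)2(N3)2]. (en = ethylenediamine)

There is no counter-ion, so the complex is neutral overall.
Ligand charges: 1×ethylenediamine (neutral), 2×aqua (neutral), 2×azido (-1 each); total -2. So Cd + (-2) = 0, giving Cd = +2.
Ligands are named alphabetically: aqua before azido before ethylenediamine.

diaquadiazido(ethylenediamine)cadmium(II)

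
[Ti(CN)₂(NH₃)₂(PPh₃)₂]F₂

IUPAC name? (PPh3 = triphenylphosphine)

The 2 fluoride counter-ions carry a total charge of -2, so each complex ion is 2+.
Ligand charges: 2×cyano (-1 each), 2×ammine (neutral), 2×triphenylphosphine (neutral); total -2. So Ti + (-2) = 2+, giving Ti = +4.
Ligands are named alphabetically: ammine before cyano before triphenylphosphine.

diamminedicyanobis(triphenylphosphine)titanium(IV) fluoride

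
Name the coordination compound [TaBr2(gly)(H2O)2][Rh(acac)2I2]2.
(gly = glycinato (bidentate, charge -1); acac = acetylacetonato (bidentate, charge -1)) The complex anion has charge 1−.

diaquadibromo(glycinato)tantalum(V) bis(acetylacetonato)diiodorhodate(III)

The complex anion is given as 1−; its ligand charges sum to -4, so Rh = +3.
With 2 anions per cation, the cation must be 2×1 = 2+.
Cation: ligand charges sum to -3; for the ion to be 2+, Ta = +5.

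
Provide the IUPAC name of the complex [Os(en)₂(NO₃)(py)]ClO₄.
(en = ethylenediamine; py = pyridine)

bis(ethylenediamine)nitrato(pyridine)osmium(II) perchlorate

The 1 perchlorate counter-ion carries a total charge of -1, so each complex ion is 1+.
Ligand charges: 2×ethylenediamine (neutral), 1×nitrato (-1 each), 1×pyridine (neutral); total -1. So Os + (-1) = 1+, giving Os = +2.
Ligands are named alphabetically: ethylenediamine before nitrato before pyridine.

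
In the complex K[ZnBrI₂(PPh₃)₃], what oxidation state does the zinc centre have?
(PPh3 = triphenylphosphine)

+2

1 potassium outside the brackets (+1 each) → the complex ion is 1−.
Ligand charges: 1×Br = -1; 2×I = -2; 3×PPh3 neutral; sum -3.
Zn + (-3) = 1− ⇒ Zn is +2.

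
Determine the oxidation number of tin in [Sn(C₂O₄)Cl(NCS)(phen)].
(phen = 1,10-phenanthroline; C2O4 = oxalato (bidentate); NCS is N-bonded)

+4

No counter-ion: the bracketed complex is neutral.
Ligand charges: 1×Cl = -1; 1×phen neutral; 1×C2O4 = -2; 1×NCS = -1; sum -4.
Sn + (-4) = 0 ⇒ Sn is +4.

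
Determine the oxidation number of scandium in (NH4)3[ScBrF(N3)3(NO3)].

3 ammonium outside the brackets (+1 each) → the complex ion is 3−.
Ligand charges: 1×Br = -1; 1×NO3 = -1; 1×F = -1; 3×N3 = -3; sum -6.
Sc + (-6) = 3− ⇒ Sc is +3.

+3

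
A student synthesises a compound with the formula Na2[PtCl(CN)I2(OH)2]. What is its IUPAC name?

The 2 sodium counter-ions carry a total charge of +2, so each complex ion is 2−.
Ligand charges: 1×cyano (-1 each), 2×iodo (-1 each), 1×chloro (-1 each), 2×hydroxo (-1 each); total -6. So Pt + (-6) = 2−, giving Pt = +4.
The complex ion is anionic, so platinum takes the -ate form platinate(IV).

sodium chlorocyanodihydroxodiiodoplatinate(IV)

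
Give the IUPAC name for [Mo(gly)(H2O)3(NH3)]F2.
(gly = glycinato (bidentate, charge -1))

The 2 fluoride counter-ions carry a total charge of -2, so each complex ion is 2+.
Ligand charges: 1×glycinato (-1 each), 3×aqua (neutral), 1×ammine (neutral); total -1. So Mo + (-1) = 2+, giving Mo = +3.
Ligands are named alphabetically: ammine before aqua before glycinato.

amminetriaqua(glycinato)molybdenum(III) fluoride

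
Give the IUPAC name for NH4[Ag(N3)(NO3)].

The 1 ammonium counter-ion carries a total charge of +1, so each complex ion is 1−.
Ligand charges: 1×nitrato (-1 each), 1×azido (-1 each); total -2. So Ag + (-2) = 1−, giving Ag = +1.
The complex ion is anionic, so silver takes the -ate form argentate(I).

ammonium azidonitratoargentate(I)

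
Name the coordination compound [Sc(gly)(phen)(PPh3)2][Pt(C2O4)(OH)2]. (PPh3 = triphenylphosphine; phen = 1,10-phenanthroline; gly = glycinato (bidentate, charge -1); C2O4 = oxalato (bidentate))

(glycinato)(1,10-phenanthroline)bis(triphenylphosphine)scandium(III) dihydroxooxalatoplatinate(II)

Both ions are complex: the cation is named first with the plain metal name, the anion second with the -ate form; each ion's ligands are alphabetised independently.
Scandium is always +3 in its complexes; the cation's ligand charges sum to -1, so the complex cation is 2+.
A 1:1 salt means the anion carries the equal and opposite charge, 2−.
Anion: ligand charges sum to -4; for the ion to be 2−, Pt = +2.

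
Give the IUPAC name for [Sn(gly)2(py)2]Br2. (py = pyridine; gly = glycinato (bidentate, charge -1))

The 2 bromide counter-ions carry a total charge of -2, so each complex ion is 2+.
Ligand charges: 2×pyridine (neutral), 2×glycinato (-1 each); total -2. So Sn + (-2) = 2+, giving Sn = +4.
Ligands are named alphabetically: glycinato before pyridine.

bis(glycinato)bis(pyridine)tin(IV) bromide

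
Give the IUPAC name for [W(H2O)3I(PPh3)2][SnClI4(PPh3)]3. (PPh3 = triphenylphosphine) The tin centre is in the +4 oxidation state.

Both ions are complex: the cation is named first with the plain metal name, the anion second with the -ate form; each ion's ligands are alphabetised independently.
Sn is given as +4; the anion's ligand charges sum to -5, so the complex anion is 1−.
With 3 anions per cation, the cation must be 3×1 = 3+.
Cation: ligand charges sum to -1; for the ion to be 3+, W = +4.

triaquaiodobis(triphenylphosphine)tungsten(IV) chlorotetraiodo(triphenylphosphine)stannate(IV)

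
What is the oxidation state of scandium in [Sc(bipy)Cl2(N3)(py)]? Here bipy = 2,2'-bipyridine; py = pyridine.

+3

No counter-ion: the bracketed complex is neutral.
Ligand charges: 2×Cl = -2; 1×bipy neutral; 1×py neutral; 1×N3 = -1; sum -3.
Sc + (-3) = 0 ⇒ Sc is +3.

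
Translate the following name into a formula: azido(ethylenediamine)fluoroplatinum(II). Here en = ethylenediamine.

Ligands: 1 fluoro (F, -1), 1 ethylenediamine (en, neutral), 1 azido (N3, -1). Ligand charge sum = -2.
With Pt in oxidation state +2, the complex ion is [Pt...].

[Pt(en)F(N3)]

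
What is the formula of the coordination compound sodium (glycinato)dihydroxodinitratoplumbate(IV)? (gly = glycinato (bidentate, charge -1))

Ligands: 2 hydroxo (OH, -1), 2 nitrato (NO3, -1), 1 glycinato (gly, -1). Ligand charge sum = -5.
Charge balance with sodium (+1) requires 1 complex ion per 1 sodium.

Na[Pb(gly)(NO3)2(OH)2]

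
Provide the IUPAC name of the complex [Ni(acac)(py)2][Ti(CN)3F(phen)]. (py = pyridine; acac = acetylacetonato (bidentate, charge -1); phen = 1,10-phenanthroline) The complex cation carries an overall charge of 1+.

(acetylacetonato)bis(pyridine)nickel(II) tricyanofluoro(1,10-phenanthroline)titanate(III)

Both ions are complex: the cation is named first with the plain metal name, the anion second with the -ate form; each ion's ligands are alphabetised independently.
The complex cation is given as 1+; its ligand charges sum to -1, so Ni = +2.
A 1:1 salt means the anion carries the equal and opposite charge, 1−.
Anion: ligand charges sum to -4; for the ion to be 1−, Ti = +3.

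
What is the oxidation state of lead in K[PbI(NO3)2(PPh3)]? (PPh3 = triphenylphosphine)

1 potassium outside the brackets (+1 each) → the complex ion is 1−.
Ligand charges: 2×NO3 = -2; 1×PPh3 neutral; 1×I = -1; sum -3.
Pb + (-3) = 1− ⇒ Pb is +2.

+2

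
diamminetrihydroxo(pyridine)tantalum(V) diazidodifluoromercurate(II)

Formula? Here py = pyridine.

[Ta(NH3)2(OH)3(py)][HgF2(N3)2]

Cation [Ta…]: ligand charges -3, Ta(V) ⇒ ion charge 2+.
Anion [Hg…]: ligand charges -4, Hg(II) ⇒ ion charge 2−.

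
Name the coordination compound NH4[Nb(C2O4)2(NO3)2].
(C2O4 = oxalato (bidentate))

ammonium dinitratodioxalatoniobate(V)

The 1 ammonium counter-ion carries a total charge of +1, so each complex ion is 1−.
Ligand charges: 2×nitrato (-1 each), 2×oxalato (-2 each); total -6. So Nb + (-6) = 1−, giving Nb = +5.
The complex ion is anionic, so niobium takes the -ate form niobate(V).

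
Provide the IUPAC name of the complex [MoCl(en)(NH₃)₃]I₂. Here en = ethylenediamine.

triamminechloro(ethylenediamine)molybdenum(III) iodide

The 2 iodide counter-ions carry a total charge of -2, so each complex ion is 2+.
Ligand charges: 3×ammine (neutral), 1×chloro (-1 each), 1×ethylenediamine (neutral); total -1. So Mo + (-1) = 2+, giving Mo = +3.
Ligands are named alphabetically: ammine before chloro before ethylenediamine.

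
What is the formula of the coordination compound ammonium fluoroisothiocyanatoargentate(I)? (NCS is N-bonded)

NH4[AgF(NCS)]

Ligands: 1 isothiocyanato (NCS, -1), 1 fluoro (F, -1). Ligand charge sum = -2.
With Ag in oxidation state +1, the complex ion is [Ag...]^1−.
Charge balance with ammonium (+1) requires 1 complex ion per 1 ammonium.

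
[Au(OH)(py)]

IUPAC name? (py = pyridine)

hydroxo(pyridine)gold(I)

There is no counter-ion, so the complex is neutral overall.
Ligand charges: 1×pyridine (neutral), 1×hydroxo (-1 each); total -1. So Au + (-1) = 0, giving Au = +1.
Ligands are named alphabetically: hydroxo before pyridine.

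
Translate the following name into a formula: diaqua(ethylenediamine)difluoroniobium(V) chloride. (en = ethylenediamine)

Ligands: 2 aqua (H2O, neutral), 1 ethylenediamine (en, neutral), 2 fluoro (F, -1). Ligand charge sum = -2.
Charge balance with chloride (-1) requires 1 complex ion per 3 chloride.

[Nb(en)F2(H2O)2]Cl3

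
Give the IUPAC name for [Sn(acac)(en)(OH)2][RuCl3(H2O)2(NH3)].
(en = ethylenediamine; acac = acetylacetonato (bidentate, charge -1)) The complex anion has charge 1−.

The complex anion is given as 1−; its ligand charges sum to -3, so Ru = +2.
A 1:1 salt means the cation carries the equal and opposite charge, 1+.
Cation: ligand charges sum to -3; for the ion to be 1+, Sn = +4.

(acetylacetonato)(ethylenediamine)dihydroxotin(IV) amminediaquatrichlororuthenate(II)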